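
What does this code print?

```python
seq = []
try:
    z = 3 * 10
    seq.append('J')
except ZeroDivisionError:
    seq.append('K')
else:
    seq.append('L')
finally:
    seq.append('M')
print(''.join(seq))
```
JLM

else runs before finally when no exception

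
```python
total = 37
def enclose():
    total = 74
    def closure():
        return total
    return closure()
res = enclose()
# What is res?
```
74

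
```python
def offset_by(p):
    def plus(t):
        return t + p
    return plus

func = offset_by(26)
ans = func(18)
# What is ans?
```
44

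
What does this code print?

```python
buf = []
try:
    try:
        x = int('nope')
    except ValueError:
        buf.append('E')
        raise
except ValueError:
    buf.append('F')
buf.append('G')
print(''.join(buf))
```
EFG

raise without argument re-raises current exception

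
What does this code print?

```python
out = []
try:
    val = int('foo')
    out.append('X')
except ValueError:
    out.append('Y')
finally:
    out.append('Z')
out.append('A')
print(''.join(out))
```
YZA

finally always runs, even after exception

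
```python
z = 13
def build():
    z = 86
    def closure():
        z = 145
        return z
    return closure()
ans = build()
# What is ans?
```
145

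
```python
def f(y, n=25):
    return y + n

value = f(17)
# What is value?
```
42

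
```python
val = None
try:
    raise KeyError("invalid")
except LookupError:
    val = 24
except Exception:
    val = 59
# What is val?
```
24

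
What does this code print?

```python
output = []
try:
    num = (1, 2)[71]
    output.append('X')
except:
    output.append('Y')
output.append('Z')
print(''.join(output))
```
YZ

Exception raised in try, caught by bare except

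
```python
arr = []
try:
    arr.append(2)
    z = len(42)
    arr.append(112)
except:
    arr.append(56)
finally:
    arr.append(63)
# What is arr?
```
[2, 56, 63]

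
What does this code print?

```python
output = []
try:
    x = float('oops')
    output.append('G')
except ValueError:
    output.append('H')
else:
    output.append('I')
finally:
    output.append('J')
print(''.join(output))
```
HJ

Exception: except runs, else skipped, finally runs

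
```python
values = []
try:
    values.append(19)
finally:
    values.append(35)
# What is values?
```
[19, 35]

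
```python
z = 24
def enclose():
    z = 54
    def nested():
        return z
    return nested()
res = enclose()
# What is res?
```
54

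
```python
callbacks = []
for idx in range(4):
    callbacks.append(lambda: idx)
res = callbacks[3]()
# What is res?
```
3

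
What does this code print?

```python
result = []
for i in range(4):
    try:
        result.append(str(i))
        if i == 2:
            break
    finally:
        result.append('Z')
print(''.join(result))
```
0Z1Z2Z

finally runs even when breaking out of loop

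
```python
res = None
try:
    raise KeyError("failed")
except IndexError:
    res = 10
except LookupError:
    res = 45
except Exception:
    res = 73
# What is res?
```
45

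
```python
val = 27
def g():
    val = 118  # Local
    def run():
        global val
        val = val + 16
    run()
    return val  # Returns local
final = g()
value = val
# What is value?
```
43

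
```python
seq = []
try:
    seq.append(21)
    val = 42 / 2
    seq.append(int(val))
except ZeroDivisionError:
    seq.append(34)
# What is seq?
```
[21, 21]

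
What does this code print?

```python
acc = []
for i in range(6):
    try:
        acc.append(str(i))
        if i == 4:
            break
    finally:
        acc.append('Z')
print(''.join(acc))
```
0Z1Z2Z3Z4Z

finally runs even when breaking out of loop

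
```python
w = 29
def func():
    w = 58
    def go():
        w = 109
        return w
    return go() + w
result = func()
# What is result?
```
167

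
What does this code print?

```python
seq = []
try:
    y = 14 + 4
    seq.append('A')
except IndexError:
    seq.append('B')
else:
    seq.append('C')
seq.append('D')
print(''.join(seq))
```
ACD

else block runs when no exception occurs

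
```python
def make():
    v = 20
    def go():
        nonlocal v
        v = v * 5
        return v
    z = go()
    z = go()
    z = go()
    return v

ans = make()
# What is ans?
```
2500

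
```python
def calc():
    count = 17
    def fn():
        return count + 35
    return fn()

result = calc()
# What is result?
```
52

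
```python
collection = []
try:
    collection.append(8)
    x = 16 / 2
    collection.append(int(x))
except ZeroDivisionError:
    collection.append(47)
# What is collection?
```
[8, 8]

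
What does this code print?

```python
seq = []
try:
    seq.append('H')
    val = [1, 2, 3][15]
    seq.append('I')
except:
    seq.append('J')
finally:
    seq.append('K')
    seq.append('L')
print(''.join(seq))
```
HJKL

Code before exception runs, then except, then all of finally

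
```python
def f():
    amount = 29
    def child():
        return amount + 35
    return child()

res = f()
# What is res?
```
64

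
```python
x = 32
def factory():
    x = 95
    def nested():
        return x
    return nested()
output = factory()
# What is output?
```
95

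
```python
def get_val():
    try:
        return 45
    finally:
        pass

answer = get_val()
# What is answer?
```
45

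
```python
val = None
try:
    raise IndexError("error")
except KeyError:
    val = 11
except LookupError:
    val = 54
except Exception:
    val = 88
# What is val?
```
54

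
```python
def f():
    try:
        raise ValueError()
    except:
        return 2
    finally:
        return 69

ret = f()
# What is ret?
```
69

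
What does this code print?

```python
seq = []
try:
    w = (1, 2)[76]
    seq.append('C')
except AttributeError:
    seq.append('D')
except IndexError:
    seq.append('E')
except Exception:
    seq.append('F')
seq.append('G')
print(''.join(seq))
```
EG

IndexError matches before generic Exception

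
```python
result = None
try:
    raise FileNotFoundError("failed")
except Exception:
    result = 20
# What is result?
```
20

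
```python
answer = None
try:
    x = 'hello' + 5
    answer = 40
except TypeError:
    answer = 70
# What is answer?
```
70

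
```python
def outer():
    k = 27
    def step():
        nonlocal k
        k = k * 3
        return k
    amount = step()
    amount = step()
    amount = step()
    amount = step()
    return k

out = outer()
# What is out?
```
2187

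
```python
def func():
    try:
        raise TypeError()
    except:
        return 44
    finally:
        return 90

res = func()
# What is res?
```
90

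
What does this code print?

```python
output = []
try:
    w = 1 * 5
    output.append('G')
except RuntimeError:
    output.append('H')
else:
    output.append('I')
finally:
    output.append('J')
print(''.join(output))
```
GIJ

else runs before finally when no exception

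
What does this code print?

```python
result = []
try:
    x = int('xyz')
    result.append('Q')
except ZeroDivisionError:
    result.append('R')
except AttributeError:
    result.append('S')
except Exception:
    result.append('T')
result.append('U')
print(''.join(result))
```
TU

ValueError not specifically caught, falls to Exception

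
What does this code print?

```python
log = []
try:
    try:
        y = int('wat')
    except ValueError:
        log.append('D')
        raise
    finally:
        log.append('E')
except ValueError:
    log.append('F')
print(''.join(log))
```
DEF

finally runs before re-raised exception propagates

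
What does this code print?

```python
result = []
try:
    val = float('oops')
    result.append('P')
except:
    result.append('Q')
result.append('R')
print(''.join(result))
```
QR

Exception raised in try, caught by bare except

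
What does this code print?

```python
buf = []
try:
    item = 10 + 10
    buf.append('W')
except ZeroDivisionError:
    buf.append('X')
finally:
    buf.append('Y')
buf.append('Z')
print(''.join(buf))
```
WYZ

finally runs after normal execution too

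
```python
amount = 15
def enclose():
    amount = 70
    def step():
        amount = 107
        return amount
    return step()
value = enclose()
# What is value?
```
107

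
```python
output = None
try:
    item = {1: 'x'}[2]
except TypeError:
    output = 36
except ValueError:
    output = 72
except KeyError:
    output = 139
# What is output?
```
139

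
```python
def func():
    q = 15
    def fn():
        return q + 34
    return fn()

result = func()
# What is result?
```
49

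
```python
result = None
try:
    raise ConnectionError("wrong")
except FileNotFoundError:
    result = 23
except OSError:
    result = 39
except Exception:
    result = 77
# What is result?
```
39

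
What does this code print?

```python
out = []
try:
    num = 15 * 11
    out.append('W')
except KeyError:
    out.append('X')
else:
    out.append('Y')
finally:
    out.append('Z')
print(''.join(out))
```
WYZ

else runs before finally when no exception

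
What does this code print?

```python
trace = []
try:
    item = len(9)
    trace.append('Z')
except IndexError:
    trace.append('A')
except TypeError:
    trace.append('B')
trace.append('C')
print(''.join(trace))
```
BC

TypeError is caught by its specific handler, not IndexError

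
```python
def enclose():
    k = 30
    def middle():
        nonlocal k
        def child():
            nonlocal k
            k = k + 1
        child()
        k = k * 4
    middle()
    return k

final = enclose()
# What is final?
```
124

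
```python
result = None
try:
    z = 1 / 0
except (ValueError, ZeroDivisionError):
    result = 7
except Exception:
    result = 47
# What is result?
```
7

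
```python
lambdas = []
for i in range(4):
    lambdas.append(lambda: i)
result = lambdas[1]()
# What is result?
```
3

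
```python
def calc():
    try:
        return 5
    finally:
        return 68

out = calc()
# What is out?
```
68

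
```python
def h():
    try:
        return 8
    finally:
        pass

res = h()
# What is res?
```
8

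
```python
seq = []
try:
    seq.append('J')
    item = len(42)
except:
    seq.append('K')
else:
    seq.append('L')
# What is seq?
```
['J', 'K']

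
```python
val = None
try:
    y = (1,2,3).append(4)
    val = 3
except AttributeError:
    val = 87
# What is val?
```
87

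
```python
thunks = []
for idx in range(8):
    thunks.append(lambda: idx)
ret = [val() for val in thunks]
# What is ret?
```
[7, 7, 7, 7, 7, 7, 7, 7]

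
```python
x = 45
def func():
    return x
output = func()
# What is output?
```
45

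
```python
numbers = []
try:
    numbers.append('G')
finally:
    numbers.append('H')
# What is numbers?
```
['G', 'H']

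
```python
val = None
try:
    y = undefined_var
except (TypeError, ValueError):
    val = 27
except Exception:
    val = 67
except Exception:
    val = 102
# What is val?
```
67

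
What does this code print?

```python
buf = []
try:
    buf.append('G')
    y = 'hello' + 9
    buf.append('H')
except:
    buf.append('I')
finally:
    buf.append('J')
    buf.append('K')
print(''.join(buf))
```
GIJK

Code before exception runs, then except, then all of finally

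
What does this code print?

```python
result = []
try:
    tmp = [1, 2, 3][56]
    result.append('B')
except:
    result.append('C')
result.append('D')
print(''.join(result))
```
CD

Exception raised in try, caught by bare except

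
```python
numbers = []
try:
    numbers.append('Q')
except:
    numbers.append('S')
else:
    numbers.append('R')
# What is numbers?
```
['Q', 'R']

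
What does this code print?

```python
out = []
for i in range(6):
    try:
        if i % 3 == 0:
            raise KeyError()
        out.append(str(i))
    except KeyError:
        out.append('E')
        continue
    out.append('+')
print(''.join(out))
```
E1+2+E4+5+

continue in except skips rest of loop body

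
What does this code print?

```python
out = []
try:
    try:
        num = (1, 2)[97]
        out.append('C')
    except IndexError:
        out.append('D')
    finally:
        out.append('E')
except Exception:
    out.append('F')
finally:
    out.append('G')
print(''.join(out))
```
DEG

Both finally blocks run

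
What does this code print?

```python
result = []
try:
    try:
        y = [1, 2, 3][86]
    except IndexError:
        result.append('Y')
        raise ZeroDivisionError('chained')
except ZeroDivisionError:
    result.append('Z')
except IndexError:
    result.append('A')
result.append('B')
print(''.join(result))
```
YZB

ZeroDivisionError raised and caught, original IndexError not re-raised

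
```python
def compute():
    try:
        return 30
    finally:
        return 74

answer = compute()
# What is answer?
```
74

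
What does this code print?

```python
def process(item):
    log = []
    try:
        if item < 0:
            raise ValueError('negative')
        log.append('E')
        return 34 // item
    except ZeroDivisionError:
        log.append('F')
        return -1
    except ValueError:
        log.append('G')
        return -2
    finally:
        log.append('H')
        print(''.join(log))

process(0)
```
EFH

item=0 causes ZeroDivisionError, caught, finally prints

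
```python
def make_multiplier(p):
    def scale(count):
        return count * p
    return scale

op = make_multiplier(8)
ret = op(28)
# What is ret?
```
224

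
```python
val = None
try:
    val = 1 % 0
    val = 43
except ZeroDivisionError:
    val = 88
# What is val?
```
88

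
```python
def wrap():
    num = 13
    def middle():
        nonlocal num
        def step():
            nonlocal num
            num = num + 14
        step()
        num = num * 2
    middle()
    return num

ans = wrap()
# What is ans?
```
54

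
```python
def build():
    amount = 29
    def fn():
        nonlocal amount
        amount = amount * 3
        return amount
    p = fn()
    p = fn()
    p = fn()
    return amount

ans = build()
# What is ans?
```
783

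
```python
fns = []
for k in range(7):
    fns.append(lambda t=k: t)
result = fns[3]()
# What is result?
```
3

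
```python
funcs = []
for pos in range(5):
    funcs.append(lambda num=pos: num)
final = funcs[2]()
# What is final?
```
2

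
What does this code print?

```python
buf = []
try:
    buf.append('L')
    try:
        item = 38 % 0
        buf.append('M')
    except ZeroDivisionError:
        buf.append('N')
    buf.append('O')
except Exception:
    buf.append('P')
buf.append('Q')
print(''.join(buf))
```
LNOQ

Inner exception caught by inner handler, outer continues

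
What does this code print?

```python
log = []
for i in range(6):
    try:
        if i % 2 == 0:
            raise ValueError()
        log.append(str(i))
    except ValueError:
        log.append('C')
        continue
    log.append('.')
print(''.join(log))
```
C1.C3.C5.

continue in except skips rest of loop body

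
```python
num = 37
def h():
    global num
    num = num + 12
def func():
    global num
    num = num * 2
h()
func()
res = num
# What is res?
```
98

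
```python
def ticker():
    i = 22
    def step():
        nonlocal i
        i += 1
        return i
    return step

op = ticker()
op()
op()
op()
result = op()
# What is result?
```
26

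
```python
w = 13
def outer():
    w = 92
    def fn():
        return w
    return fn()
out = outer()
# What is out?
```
92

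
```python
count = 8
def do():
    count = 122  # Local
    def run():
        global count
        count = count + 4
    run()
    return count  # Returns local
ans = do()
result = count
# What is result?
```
12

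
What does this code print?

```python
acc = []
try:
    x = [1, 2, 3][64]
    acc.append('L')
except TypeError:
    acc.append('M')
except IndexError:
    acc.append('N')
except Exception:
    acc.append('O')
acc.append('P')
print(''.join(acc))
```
NP

IndexError matches before generic Exception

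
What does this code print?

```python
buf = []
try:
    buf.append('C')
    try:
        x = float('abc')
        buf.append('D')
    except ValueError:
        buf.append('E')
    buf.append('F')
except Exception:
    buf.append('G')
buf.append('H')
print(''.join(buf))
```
CEFH

Inner exception caught by inner handler, outer continues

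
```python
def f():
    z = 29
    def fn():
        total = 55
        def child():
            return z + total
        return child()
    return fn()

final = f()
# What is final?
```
84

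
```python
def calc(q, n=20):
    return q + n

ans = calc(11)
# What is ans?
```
31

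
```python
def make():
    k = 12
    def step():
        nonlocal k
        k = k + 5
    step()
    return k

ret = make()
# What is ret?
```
17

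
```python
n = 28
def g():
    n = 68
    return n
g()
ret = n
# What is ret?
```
28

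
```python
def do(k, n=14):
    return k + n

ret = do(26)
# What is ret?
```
40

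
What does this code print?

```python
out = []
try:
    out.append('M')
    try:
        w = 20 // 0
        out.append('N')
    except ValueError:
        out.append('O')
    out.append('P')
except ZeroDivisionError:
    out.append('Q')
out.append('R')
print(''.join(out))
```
MQR

Inner handler doesn't match, propagates to outer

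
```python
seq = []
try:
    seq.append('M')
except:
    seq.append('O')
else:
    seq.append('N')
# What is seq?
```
['M', 'N']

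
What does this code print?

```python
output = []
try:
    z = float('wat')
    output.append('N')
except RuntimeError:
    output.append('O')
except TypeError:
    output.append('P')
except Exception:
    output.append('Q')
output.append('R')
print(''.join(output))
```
QR

ValueError not specifically caught, falls to Exception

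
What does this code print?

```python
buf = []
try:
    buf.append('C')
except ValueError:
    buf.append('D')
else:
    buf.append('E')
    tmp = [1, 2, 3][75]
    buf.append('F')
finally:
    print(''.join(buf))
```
CE

Try succeeds, else appends 'E', IndexError in else is uncaught, finally prints before exception propagates ('F' never appended)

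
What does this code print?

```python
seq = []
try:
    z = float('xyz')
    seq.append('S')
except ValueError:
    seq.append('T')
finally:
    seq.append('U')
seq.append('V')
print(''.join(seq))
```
TUV

finally always runs, even after exception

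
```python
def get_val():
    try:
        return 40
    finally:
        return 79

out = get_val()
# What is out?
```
79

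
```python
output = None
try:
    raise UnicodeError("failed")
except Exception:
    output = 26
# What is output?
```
26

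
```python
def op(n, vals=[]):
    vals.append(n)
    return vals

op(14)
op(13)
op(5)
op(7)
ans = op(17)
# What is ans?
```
[14, 13, 5, 7, 17]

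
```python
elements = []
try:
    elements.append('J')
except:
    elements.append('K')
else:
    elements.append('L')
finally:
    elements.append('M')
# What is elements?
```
['J', 'L', 'M']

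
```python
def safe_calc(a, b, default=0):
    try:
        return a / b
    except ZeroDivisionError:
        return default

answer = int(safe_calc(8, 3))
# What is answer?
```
2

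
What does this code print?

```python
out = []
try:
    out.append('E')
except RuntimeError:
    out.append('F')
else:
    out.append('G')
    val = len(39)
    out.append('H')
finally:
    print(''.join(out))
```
EG

Try succeeds, else appends 'G', TypeError in else is uncaught, finally prints before exception propagates ('H' never appended)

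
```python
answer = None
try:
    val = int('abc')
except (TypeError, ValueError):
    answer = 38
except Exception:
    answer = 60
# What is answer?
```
38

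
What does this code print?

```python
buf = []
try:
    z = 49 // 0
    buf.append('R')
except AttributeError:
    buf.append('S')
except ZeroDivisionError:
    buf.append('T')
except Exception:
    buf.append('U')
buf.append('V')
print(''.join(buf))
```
TV

ZeroDivisionError matches before generic Exception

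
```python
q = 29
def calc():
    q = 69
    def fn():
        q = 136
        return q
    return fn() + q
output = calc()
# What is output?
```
205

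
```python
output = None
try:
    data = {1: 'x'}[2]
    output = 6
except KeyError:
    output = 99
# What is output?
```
99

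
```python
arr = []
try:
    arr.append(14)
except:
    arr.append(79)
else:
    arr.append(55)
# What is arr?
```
[14, 55]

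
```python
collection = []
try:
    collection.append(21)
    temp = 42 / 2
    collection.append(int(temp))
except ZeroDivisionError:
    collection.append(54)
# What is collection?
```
[21, 21]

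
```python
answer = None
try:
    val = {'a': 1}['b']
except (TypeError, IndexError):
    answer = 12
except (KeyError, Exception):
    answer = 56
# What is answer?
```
56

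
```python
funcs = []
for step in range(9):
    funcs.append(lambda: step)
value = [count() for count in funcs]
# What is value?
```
[8, 8, 8, 8, 8, 8, 8, 8, 8]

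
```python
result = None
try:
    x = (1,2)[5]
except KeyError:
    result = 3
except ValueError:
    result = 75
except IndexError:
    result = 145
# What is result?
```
145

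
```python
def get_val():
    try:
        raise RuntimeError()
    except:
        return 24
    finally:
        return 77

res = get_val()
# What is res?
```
77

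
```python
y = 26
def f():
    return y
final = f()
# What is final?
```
26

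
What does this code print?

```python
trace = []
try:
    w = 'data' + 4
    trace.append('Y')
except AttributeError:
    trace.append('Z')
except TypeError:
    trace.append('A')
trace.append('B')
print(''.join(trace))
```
AB

TypeError is caught by its specific handler, not AttributeError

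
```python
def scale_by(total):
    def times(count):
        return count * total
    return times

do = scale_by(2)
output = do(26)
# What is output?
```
52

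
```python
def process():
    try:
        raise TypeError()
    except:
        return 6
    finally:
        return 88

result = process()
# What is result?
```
88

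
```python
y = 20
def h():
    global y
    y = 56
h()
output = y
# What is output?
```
56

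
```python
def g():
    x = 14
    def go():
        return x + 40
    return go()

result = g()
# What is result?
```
54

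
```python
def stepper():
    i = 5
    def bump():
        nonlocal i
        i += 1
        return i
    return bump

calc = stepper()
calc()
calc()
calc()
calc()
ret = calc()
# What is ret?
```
10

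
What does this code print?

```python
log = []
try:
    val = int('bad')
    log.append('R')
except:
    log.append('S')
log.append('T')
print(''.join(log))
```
ST

Exception raised in try, caught by bare except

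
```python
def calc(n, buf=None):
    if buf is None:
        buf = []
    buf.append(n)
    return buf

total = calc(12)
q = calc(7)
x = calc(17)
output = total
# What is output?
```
[12]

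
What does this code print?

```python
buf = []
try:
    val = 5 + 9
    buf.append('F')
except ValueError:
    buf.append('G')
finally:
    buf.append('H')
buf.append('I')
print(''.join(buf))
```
FHI

finally runs after normal execution too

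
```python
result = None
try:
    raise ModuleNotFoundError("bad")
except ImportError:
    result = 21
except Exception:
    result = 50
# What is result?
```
21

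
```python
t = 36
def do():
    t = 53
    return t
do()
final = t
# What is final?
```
36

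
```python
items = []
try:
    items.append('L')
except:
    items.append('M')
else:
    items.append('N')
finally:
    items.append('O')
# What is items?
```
['L', 'N', 'O']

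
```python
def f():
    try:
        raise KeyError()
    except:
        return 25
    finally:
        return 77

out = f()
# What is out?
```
77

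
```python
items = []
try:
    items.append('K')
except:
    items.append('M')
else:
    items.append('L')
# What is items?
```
['K', 'L']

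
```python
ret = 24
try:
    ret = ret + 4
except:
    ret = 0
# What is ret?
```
28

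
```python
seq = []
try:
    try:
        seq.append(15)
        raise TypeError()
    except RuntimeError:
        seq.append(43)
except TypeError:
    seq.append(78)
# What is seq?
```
[15, 78]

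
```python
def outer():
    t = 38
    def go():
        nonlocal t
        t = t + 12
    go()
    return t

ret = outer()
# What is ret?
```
50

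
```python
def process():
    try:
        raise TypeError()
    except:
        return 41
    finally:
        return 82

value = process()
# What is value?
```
82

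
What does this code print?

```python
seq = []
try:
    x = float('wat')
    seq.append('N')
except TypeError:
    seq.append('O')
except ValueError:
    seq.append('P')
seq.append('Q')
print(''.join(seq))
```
PQ

ValueError is caught by its specific handler, not TypeError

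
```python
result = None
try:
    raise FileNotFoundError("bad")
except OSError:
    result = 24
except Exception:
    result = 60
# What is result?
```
24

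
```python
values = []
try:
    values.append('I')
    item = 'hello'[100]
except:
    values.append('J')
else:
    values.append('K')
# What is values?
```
['I', 'J']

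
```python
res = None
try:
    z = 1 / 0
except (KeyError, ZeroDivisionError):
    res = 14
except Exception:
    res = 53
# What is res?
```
14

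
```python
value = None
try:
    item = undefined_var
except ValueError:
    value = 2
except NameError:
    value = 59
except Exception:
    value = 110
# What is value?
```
59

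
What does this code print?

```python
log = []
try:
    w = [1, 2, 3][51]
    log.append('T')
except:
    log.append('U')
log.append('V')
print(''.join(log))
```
UV

Exception raised in try, caught by bare except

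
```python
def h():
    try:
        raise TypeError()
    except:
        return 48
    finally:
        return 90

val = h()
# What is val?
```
90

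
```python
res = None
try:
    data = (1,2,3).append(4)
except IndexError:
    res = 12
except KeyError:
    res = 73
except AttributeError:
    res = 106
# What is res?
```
106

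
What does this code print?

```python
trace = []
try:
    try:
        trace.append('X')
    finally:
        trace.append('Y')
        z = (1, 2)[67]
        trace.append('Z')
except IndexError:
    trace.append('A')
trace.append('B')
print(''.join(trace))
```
XYAB

Exception in inner finally caught by outer except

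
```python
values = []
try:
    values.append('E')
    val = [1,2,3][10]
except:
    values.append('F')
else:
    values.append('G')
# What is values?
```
['E', 'F']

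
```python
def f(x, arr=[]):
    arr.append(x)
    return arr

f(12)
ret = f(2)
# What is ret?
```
[12, 2]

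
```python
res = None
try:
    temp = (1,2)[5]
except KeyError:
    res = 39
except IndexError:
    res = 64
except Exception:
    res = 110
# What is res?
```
64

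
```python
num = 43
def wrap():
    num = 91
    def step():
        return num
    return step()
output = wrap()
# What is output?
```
91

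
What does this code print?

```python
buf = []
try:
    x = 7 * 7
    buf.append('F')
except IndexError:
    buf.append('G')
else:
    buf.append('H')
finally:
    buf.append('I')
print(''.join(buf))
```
FHI

else runs before finally when no exception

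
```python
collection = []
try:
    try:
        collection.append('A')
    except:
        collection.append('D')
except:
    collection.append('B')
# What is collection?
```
['A']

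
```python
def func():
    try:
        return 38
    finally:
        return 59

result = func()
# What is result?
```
59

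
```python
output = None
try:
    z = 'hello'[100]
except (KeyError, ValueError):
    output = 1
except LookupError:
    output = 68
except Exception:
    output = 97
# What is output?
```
68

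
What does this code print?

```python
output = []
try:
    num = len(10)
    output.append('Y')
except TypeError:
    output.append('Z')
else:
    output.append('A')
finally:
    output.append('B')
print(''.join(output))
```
ZB

Exception: except runs, else skipped, finally runs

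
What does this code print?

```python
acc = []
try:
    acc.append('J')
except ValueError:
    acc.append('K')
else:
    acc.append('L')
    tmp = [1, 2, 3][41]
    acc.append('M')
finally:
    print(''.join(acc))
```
JL

Try succeeds, else appends 'L', IndexError in else is uncaught, finally prints before exception propagates ('M' never appended)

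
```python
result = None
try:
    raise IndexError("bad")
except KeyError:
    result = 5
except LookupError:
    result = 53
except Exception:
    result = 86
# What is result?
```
53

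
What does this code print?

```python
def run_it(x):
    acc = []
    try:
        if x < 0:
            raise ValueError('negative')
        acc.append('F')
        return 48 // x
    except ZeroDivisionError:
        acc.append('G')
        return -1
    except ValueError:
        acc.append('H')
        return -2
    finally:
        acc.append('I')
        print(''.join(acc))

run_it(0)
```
FGI

x=0 causes ZeroDivisionError, caught, finally prints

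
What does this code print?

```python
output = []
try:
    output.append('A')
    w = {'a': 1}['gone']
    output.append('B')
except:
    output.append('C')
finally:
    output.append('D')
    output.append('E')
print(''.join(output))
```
ACDE

Code before exception runs, then except, then all of finally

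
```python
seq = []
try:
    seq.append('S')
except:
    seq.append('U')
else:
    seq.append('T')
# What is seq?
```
['S', 'T']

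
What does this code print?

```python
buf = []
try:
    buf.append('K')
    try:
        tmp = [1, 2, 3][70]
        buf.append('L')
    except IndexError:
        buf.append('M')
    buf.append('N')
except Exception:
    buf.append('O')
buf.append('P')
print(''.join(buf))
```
KMNP

Inner exception caught by inner handler, outer continues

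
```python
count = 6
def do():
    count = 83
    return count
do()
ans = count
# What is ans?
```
6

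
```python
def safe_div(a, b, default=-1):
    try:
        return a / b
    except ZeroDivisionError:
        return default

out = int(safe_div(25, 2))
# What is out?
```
12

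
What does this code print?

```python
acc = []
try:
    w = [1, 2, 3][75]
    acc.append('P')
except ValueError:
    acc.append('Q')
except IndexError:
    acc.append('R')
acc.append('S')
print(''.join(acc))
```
RS

IndexError is caught by its specific handler, not ValueError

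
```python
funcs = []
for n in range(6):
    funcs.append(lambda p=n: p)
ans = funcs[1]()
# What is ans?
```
1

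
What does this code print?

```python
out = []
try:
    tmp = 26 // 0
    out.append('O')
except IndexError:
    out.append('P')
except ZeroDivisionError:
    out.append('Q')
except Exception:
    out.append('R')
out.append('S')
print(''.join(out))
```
QS

ZeroDivisionError matches before generic Exception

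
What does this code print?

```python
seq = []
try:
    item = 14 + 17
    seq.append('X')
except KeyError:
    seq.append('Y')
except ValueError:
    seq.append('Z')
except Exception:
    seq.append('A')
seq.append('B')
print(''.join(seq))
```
XB

No exception, try block completes normally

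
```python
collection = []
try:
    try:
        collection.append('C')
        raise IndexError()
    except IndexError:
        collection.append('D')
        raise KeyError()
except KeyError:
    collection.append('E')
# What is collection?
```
['C', 'D', 'E']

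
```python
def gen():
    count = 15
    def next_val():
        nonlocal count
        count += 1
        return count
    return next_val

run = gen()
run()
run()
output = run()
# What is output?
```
18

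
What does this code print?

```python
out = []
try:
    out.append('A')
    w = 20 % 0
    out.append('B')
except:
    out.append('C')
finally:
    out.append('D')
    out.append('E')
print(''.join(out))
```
ACDE

Code before exception runs, then except, then all of finally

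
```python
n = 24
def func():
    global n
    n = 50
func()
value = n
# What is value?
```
50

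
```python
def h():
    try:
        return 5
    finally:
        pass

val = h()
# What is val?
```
5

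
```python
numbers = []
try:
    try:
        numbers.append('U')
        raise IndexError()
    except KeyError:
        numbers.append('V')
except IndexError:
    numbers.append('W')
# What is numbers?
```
['U', 'W']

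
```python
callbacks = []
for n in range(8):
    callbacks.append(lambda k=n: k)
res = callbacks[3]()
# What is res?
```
3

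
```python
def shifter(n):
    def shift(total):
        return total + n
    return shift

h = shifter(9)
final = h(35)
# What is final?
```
44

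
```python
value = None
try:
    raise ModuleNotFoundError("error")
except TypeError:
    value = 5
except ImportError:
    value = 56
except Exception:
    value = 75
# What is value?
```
56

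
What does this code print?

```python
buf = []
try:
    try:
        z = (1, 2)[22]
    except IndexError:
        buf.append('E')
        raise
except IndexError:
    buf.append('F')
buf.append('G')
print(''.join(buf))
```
EFG

raise without argument re-raises current exception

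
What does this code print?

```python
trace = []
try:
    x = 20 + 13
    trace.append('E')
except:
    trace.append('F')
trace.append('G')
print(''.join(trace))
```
EG

No exception, try block completes normally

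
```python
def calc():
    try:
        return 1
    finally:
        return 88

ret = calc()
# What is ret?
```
88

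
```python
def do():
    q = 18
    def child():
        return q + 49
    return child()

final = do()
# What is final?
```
67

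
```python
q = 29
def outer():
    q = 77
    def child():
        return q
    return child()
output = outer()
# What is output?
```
77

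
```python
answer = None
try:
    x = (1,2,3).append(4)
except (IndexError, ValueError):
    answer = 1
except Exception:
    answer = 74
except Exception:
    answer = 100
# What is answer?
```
74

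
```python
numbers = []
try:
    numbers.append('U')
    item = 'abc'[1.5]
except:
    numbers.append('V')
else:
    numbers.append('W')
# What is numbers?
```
['U', 'V']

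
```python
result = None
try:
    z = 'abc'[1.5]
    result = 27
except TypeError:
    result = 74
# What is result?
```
74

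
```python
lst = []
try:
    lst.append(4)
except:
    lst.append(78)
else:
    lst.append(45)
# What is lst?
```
[4, 45]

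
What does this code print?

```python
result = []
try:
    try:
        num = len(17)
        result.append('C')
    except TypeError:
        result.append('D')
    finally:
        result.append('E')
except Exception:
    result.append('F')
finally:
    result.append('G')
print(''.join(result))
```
DEG

Both finally blocks run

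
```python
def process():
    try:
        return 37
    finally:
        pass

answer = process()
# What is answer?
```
37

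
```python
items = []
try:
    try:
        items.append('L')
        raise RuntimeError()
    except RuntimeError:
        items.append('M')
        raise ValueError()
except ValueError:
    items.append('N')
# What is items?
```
['L', 'M', 'N']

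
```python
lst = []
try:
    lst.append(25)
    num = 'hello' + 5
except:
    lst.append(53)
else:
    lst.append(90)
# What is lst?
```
[25, 53]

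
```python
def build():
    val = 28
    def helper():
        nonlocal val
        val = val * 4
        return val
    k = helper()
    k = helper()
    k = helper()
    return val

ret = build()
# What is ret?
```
1792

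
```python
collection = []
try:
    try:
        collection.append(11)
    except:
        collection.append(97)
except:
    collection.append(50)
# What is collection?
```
[11]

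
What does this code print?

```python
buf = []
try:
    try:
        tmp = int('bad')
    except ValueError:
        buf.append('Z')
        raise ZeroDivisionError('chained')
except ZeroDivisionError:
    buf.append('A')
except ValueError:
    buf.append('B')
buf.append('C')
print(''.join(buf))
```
ZAC

ZeroDivisionError raised and caught, original ValueError not re-raised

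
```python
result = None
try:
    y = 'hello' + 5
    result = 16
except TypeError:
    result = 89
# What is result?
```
89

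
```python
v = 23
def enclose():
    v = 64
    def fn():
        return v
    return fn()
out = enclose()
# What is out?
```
64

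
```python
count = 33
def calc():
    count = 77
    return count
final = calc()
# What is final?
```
77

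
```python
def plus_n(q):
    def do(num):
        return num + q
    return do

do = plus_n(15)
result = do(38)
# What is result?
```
53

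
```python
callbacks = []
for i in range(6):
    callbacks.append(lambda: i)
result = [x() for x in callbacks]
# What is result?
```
[5, 5, 5, 5, 5, 5]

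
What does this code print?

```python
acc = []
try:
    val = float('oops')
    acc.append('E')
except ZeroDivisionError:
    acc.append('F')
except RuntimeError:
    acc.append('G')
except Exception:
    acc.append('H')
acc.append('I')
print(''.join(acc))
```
HI

ValueError not specifically caught, falls to Exception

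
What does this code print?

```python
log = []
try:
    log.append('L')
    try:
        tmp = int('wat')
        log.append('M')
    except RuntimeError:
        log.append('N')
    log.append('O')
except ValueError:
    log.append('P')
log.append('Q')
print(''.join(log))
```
LPQ

Inner handler doesn't match, propagates to outer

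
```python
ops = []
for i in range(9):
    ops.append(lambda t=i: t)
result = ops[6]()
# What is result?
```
6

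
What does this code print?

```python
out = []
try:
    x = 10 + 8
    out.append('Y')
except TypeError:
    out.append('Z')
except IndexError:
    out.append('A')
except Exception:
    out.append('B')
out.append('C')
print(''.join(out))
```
YC

No exception, try block completes normally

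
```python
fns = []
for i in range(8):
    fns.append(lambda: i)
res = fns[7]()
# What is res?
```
7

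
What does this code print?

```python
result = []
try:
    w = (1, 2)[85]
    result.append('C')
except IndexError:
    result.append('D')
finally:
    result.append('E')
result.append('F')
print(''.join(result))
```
DEF

finally always runs, even after exception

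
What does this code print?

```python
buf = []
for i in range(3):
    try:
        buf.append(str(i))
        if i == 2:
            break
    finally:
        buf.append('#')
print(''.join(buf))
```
0#1#2#

finally runs even when breaking out of loop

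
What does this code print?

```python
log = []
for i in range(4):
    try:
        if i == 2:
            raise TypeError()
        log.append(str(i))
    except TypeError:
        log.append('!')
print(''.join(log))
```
01!3

Exception on i=2 caught, loop continues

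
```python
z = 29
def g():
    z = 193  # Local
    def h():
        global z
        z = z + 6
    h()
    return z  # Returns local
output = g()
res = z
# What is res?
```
35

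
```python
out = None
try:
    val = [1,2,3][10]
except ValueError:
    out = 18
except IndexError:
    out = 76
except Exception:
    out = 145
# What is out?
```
76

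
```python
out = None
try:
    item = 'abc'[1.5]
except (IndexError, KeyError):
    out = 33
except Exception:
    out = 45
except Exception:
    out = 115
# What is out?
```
45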